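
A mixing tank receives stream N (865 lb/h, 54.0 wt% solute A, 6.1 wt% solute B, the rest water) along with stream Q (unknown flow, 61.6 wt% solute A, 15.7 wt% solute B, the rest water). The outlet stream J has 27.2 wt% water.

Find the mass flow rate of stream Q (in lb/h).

2441 lb/h

Let Q be the unknown flow. Total out = 865 + Q.
water balance: 345.13 + 0.227·Q = 0.272·(865 + Q)
(0.227 − 0.272)·Q = 0.272×865 − 345.13 = -109.85
Q = -109.85 / -0.045 = 2441.2 lb/h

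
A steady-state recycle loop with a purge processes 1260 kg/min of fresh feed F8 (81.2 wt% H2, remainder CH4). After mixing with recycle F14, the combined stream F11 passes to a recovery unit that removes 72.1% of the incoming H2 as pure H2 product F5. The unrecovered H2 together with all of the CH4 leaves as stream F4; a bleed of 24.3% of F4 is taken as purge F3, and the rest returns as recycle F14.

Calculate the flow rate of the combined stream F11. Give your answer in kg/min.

CH4 enters only via F8 and leaves only via the purge: 1260×0.188 = 0.243×(CH4 in F4), and the recovery unit passes all CH4, so CH4 in F11 = CH4 in F4 = 974.81 kg/min.
H2 in F11: m_A = 1260×0.812 + (1−0.243)·(1−0.721)·m_A, so m_A = 1023.1/0.7888 = 1297.1 kg/min.
F11 = 1297.1 + 974.81 = 2271.9 kg/min.

2272 kg/min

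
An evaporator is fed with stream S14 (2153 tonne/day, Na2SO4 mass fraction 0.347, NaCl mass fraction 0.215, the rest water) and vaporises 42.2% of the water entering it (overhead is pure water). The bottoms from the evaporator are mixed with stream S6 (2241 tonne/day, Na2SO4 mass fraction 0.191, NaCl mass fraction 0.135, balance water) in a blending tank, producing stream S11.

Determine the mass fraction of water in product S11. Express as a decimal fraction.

0.514

Vapour removed = 0.422×0.438×2153 = 397.95 tonne/day; concentrate = 1755 tonne/day.
water reaching the mixer = 545.06 (from concentrate) + 2241×0.674 = 2055.5 tonne/day.
Product flow = 1755 + 2241 = 3996 tonne/day; water fraction = 0.514.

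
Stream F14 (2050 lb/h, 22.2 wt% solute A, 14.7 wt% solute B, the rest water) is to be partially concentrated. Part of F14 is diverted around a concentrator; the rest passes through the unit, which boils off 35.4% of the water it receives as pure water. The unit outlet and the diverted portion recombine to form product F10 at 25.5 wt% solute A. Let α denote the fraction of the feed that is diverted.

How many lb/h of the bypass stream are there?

All 2050×0.222 = 455.1 lb/h of solute A reaches F10, so F10 = 455.1/0.255 = 1784.7 lb/h and vapour = 265.29 lb/h.
The evaporator receives (1−α)·2050 of feed at 0.631 water and removes 0.354 of that water:
0.354×0.631×(1−α)×2050 = 265.29
(1−α) = 265.29/457.92 = 0.5794;  α = 0.4206.
Bypass flow = 0.4206×2050 = 862.33 lb/h.

862.3 lb/h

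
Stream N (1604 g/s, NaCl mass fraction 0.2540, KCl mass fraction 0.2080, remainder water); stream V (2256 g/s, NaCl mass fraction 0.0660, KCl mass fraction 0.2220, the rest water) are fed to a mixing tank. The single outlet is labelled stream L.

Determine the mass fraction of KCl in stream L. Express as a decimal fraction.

Total flow out = 1604 + 2256 = 3860 g/s.
KCl in = 1604×0.208 + 2256×0.222 = 834.46 g/s.
KCl mass fraction in L = 834.46/3860 = 0.2162.

0.2162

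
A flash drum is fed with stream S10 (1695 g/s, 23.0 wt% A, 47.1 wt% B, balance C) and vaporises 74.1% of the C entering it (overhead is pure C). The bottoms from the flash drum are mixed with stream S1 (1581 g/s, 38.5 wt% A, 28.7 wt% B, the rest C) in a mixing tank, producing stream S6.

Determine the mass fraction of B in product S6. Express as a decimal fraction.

0.4317

Vapour removed = 0.741×0.299×1695 = 375.54 g/s; concentrate = 1319.5 g/s.
B reaching the mixer = 798.34 (from concentrate) + 1581×0.287 = 1252.1 g/s.
Product flow = 1319.5 + 1581 = 2900.5 g/s; B fraction = 0.4317.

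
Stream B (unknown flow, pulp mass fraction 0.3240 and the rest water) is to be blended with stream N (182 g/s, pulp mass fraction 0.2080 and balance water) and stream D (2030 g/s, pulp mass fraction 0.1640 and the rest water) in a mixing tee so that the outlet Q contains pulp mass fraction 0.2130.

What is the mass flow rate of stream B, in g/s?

904.3 g/s

Let B be the unknown flow. Total out = 2212 + B.
pulp balance: 370.78 + 0.324·B = 0.213·(2212 + B)
(0.324 − 0.213)·B = 0.213×2212 − 370.78 = 100.38
B = 100.38 / 0.111 = 904.32 g/s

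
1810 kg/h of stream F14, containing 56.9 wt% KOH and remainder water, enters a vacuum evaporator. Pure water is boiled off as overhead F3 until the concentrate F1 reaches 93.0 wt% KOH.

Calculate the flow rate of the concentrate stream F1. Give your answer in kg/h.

1107 kg/h

KOH is conserved: 1810×0.569 = 1029.9 kg/h all reports to the concentrate.
Concentrate = 1029.9/(target fraction) = 1107.4 kg/h.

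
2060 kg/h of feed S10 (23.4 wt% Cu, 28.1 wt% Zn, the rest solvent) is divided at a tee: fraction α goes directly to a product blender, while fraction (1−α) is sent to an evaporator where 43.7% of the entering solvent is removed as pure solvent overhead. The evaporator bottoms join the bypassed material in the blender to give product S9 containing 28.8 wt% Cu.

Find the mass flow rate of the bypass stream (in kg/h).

237.6 kg/h

All 2060×0.234 = 482.04 kg/h of Cu reaches S9, so S9 = 482.04/0.288 = 1673.8 kg/h and vapour = 386.25 kg/h.
The evaporator receives (1−α)·2060 of feed at 0.485 solvent and removes 0.437 of that solvent:
0.437×0.485×(1−α)×2060 = 386.25
(1−α) = 386.25/436.61 = 0.8847;  α = 0.1153.
Bypass flow = 0.1153×2060 = 237.59 kg/h.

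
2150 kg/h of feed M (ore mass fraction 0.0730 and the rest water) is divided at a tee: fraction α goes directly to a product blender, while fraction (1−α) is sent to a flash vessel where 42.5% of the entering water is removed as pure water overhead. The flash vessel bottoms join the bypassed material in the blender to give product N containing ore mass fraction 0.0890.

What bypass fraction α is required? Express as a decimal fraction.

0.544

All 2150×0.073 = 156.95 kg/h of ore reaches N, so N = 156.95/0.089 = 1763.5 kg/h and vapour = 386.52 kg/h.
The evaporator receives (1−α)·2150 of feed at 0.927 water and removes 0.425 of that water:
0.425×0.927×(1−α)×2150 = 386.52
(1−α) = 386.52/847.05 = 0.4563;  α = 0.5437.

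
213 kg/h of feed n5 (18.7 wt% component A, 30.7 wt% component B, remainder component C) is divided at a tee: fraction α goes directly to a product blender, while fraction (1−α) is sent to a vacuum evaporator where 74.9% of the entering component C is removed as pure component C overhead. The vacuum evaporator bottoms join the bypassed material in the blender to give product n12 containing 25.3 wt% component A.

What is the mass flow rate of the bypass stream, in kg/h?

66.39 kg/h

All 213×0.187 = 39.831 kg/h of component A reaches n12, so n12 = 39.831/0.253 = 157.43 kg/h and vapour = 55.565 kg/h.
The evaporator receives (1−α)·213 of feed at 0.506 component C and removes 0.749 of that component C:
0.749×0.506×(1−α)×213 = 55.565
(1−α) = 55.565/80.726 = 0.6883;  α = 0.3117.
Bypass flow = 0.3117×213 = 66.388 kg/h.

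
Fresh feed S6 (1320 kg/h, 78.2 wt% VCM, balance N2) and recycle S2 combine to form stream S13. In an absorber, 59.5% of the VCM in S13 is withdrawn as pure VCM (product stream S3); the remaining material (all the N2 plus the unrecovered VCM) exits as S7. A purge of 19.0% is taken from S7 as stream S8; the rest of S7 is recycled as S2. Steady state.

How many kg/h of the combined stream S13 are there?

3051 kg/h

N2 enters only via S6 and leaves only via the purge: 1320×0.218 = 0.190×(N2 in S7), and the absorber passes all N2, so N2 in S13 = N2 in S7 = 1514.5 kg/h.
VCM in S13: m_A = 1320×0.782 + (1−0.190)·(1−0.595)·m_A, so m_A = 1032.2/0.6719 = 1536.2 kg/h.
S13 = 1536.2 + 1514.5 = 3050.7 kg/h.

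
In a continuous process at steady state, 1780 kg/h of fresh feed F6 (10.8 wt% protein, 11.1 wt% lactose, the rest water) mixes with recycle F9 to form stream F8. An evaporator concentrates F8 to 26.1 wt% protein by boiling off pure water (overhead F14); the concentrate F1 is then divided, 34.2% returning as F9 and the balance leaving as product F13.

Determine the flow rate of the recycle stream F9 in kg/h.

Overall protein balance (none leaves overhead): protein in fresh feed = protein in product, i.e. 1780×0.108 = (1−0.342)·F1·0.261.
F1 = 192.24/(0.261×0.658) = 1119.4 kg/h.
Recycle F9 = 0.342×1119.4 = 382.83 kg/h.

382.8 kg/h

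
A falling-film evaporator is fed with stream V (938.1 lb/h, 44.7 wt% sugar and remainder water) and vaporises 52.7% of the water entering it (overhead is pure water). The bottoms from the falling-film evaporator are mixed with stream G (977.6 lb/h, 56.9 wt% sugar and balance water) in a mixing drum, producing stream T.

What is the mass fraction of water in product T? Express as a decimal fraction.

Vapour removed = 0.527×0.553×938.1 = 273.39 lb/h; concentrate = 664.71 lb/h.
water reaching the mixer = 245.38 (from concentrate) + 977.6×0.431 = 666.72 lb/h.
Product flow = 664.71 + 977.6 = 1642.3 lb/h; water fraction = 0.406.

0.406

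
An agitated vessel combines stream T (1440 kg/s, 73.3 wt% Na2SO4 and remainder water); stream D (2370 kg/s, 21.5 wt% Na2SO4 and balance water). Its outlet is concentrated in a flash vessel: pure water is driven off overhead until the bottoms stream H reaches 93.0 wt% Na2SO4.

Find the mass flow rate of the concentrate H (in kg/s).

1683 kg/s

Na2SO4 entering = 1440×0.733 + 2370×0.215 = 1565.1 kg/s.
All Na2SO4 reports to H, so H = 1565.1/0.930 = 1682.9 kg/s.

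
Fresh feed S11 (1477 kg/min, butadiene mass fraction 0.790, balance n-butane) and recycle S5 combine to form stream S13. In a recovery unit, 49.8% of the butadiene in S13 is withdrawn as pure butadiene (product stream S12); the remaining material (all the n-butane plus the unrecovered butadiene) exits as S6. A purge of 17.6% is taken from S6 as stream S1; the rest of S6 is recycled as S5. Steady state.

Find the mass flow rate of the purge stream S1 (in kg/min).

486 kg/min

n-butane enters only via S11 and leaves only via the purge: 1477×0.210 = 0.176×(n-butane in S6), and the recovery unit passes all n-butane, so n-butane in S13 = n-butane in S6 = 1762.3 kg/min.
butadiene in S13: m_A = 1477×0.790 + (1−0.176)·(1−0.498)·m_A, so m_A = 1166.8/0.5864 = 1990 kg/min.
S6 = (1−0.498)×1990 + 1762.3 = 2761.3 kg/min.
Purge S1 = 0.176×2761.3 = 485.99 kg/min.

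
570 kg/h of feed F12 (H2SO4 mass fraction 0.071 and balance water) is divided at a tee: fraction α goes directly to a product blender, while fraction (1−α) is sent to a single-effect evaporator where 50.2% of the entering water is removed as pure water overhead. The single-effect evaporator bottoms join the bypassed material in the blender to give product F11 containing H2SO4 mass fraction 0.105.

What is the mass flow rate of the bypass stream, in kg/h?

174.2 kg/h

All 570×0.071 = 40.47 kg/h of H2SO4 reaches F11, so F11 = 40.47/0.105 = 385.43 kg/h and vapour = 184.57 kg/h.
The evaporator receives (1−α)·570 of feed at 0.929 water and removes 0.502 of that water:
0.502×0.929×(1−α)×570 = 184.57
(1−α) = 184.57/265.82 = 0.6943;  α = 0.3057.
Bypass flow = 0.3057×570 = 174.23 kg/h.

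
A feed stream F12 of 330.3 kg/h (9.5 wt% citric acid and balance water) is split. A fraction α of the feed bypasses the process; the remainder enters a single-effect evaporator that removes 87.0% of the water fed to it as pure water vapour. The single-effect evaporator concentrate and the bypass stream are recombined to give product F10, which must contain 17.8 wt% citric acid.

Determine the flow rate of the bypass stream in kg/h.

All 330.3×0.095 = 31.379 kg/h of citric acid reaches F10, so F10 = 31.379/0.178 = 176.28 kg/h and vapour = 154.02 kg/h.
The evaporator receives (1−α)·330.3 of feed at 0.905 water and removes 0.870 of that water:
0.870×0.905×(1−α)×330.3 = 154.02
(1−α) = 154.02/260.06 = 0.5922;  α = 0.4078.
Bypass flow = 0.4078×330.3 = 134.69 kg/h.

134.7 kg/h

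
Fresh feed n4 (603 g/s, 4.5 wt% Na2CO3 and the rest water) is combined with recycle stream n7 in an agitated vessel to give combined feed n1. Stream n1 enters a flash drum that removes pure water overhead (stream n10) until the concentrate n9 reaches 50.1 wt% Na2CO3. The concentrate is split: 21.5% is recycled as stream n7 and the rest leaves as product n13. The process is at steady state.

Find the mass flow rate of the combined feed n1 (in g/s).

Overall Na2CO3 balance (none leaves overhead): Na2CO3 in fresh feed = Na2CO3 in product, i.e. 603×0.045 = (1−0.215)·n9·0.501.
n9 = 27.135/(0.501×0.785) = 68.996 g/s.
Recycle n7 = 0.215×68.996 = 14.834 g/s.
Combined feed n1 = 603 + 14.834 = 617.83 g/s.

617.8 g/s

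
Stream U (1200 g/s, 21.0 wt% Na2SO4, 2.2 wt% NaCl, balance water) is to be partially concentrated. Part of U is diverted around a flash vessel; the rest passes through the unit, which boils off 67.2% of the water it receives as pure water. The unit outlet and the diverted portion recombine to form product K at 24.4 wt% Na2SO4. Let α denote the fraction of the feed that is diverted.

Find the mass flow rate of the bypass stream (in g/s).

All 1200×0.210 = 252 g/s of Na2SO4 reaches K, so K = 252/0.244 = 1032.8 g/s and vapour = 167.21 g/s.
The evaporator receives (1−α)·1200 of feed at 0.768 water and removes 0.672 of that water:
0.672×0.768×(1−α)×1200 = 167.21
(1−α) = 167.21/619.32 = 0.2700;  α = 0.7300.
Bypass flow = 0.7300×1200 = 876 g/s.

876 g/s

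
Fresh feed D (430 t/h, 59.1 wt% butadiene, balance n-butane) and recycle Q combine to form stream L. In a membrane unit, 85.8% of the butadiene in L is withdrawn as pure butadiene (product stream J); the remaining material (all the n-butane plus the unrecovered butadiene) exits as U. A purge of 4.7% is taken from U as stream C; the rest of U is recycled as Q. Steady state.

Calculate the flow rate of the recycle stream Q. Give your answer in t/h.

n-butane enters only via D and leaves only via the purge: 430×0.409 = 0.047×(n-butane in U), and the membrane unit passes all n-butane, so n-butane in L = n-butane in U = 3741.9 t/h.
butadiene in L: m_A = 430×0.591 + (1−0.047)·(1−0.858)·m_A, so m_A = 254.13/0.8647 = 293.9 t/h.
U = (1−0.858)×293.9 + 3741.9 = 3783.6 t/h.
Recycle Q = (1−0.047)×3783.6 = 3605.8 t/h.

3606 t/h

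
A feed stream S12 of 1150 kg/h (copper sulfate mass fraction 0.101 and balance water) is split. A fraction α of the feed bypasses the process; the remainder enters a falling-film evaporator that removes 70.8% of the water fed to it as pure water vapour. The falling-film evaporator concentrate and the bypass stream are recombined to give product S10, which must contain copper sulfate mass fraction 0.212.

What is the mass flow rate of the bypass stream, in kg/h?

All 1150×0.101 = 116.15 kg/h of copper sulfate reaches S10, so S10 = 116.15/0.212 = 547.88 kg/h and vapour = 602.12 kg/h.
The evaporator receives (1−α)·1150 of feed at 0.899 water and removes 0.708 of that water:
0.708×0.899×(1−α)×1150 = 602.12
(1−α) = 602.12/731.97 = 0.8226;  α = 0.1774.
Bypass flow = 0.1774×1150 = 204 kg/h.

204 kg/h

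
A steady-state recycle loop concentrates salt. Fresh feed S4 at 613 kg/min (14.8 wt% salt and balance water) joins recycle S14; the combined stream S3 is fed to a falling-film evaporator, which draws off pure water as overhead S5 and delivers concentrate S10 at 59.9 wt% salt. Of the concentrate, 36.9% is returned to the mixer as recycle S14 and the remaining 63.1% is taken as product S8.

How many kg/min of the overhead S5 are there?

Overall salt balance (none leaves overhead): salt in fresh feed = salt in product, i.e. 613×0.148 = (1−0.369)·S10·0.599.
S10 = 90.724/(0.599×0.631) = 240.03 kg/min.
Recycle S14 = 0.369×240.03 = 88.571 kg/min.
Combined feed S3 = 613 + 88.571 = 701.57 kg/min.
Overhead S5 = S3 − S10 = 701.57 − 240.03 = 461.54 kg/min.

461.5 kg/min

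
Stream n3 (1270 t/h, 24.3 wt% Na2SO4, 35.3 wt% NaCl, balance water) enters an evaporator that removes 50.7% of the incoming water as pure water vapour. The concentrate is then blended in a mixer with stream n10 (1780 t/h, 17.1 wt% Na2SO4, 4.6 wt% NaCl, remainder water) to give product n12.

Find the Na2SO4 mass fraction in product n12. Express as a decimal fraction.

0.2197

Vapour removed = 0.507×0.404×1270 = 260.13 t/h; concentrate = 1009.9 t/h.
Na2SO4 reaching the mixer = 308.61 (from concentrate) + 1780×0.171 = 612.99 t/h.
Product flow = 1009.9 + 1780 = 2789.9 t/h; Na2SO4 fraction = 0.2197.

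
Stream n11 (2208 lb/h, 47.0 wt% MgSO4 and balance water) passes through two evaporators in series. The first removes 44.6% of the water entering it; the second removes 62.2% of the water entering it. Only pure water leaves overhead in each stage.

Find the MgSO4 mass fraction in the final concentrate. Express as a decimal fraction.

0.809

water in feed = 2208×0.530 = 1170.2 lb/h.
After stage 1: water left = (1−0.446)×1170.2 = 648.31; stream total = 1686.1 lb/h.
After stage 2: water left = (1−0.622)×648.31 = 245.06; final concentrate = 1282.8 lb/h.
MgSO4 fraction = 1037.8/1282.8 = 0.809.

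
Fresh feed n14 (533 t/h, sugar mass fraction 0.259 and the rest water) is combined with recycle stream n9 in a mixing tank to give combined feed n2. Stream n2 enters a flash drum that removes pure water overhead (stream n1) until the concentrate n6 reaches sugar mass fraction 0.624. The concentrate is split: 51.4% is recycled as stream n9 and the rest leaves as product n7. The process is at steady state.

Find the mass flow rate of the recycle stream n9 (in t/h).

Overall sugar balance (none leaves overhead): sugar in fresh feed = sugar in product, i.e. 533×0.259 = (1−0.514)·n6·0.624.
n6 = 138.05/(0.624×0.486) = 455.2 t/h.
Recycle n9 = 0.514×455.2 = 233.97 t/h.

234 t/h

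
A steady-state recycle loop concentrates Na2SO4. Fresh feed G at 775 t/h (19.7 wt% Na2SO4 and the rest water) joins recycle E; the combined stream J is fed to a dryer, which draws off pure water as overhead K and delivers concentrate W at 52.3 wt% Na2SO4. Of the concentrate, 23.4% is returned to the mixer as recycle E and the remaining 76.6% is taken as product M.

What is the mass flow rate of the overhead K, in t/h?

483.1 t/h

Overall Na2SO4 balance (none leaves overhead): Na2SO4 in fresh feed = Na2SO4 in product, i.e. 775×0.197 = (1−0.234)·W·0.523.
W = 152.68/(0.523×0.766) = 381.1 t/h.
Recycle E = 0.234×381.1 = 89.177 t/h.
Combined feed J = 775 + 89.177 = 864.18 t/h.
Overhead K = J − W = 864.18 − 381.1 = 483.08 t/h.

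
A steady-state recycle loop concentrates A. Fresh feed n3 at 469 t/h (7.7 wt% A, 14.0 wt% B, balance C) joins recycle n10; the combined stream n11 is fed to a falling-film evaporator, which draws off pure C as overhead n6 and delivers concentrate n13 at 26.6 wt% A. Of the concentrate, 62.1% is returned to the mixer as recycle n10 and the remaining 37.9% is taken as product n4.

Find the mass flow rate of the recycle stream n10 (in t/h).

Overall A balance (none leaves overhead): A in fresh feed = A in product, i.e. 469×0.077 = (1−0.621)·n13·0.266.
n13 = 36.113/(0.266×0.379) = 358.21 t/h.
Recycle n10 = 0.621×358.21 = 222.45 t/h.

222.5 t/h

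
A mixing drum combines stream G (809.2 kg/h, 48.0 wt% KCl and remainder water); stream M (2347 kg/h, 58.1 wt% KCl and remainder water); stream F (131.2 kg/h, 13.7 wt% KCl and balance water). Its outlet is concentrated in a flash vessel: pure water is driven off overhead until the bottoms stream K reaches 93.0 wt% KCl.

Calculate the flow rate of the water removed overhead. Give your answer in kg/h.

KCl entering = 809.2×0.480 + 2347×0.581 + 131.2×0.137 = 1770 kg/h.
All KCl reports to K, so K = 1770/0.930 = 1903.2 kg/h.
Total feed = 3287.4 kg/h; overhead = 3287.4 − 1903.2 = 1384.2 kg/h.

1384 kg/h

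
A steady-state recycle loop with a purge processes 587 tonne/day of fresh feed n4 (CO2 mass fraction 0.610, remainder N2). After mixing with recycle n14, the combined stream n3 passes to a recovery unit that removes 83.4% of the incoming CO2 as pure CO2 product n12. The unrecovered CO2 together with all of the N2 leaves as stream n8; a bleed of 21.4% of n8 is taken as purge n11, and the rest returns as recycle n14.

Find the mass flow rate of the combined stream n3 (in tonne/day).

1482 tonne/day

N2 enters only via n4 and leaves only via the purge: 587×0.390 = 0.214×(N2 in n8), and the recovery unit passes all N2, so N2 in n3 = N2 in n8 = 1069.8 tonne/day.
CO2 in n3: m_A = 587×0.610 + (1−0.214)·(1−0.834)·m_A, so m_A = 358.07/0.8695 = 411.8 tonne/day.
n3 = 411.8 + 1069.8 = 1481.6 tonne/day.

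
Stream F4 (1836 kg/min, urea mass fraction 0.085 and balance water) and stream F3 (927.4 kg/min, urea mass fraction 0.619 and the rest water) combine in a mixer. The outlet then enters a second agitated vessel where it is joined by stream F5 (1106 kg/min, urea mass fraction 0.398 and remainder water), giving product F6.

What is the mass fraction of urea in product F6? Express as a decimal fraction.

Overall, product flow = 3869.4 kg/min.
urea in = 1836×0.085 + 927.4×0.619 + 1106×0.398 = 1170.3 kg/min.
urea fraction in F6 = 0.302.

0.302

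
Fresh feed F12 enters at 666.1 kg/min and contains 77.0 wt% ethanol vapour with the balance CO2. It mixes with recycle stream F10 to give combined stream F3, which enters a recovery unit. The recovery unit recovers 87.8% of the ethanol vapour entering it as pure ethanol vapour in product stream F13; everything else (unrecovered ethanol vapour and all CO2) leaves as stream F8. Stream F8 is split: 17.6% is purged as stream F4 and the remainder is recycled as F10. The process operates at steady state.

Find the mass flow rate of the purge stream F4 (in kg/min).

CO2 enters only via F12 and leaves only via the purge: 666.1×0.230 = 0.176×(CO2 in F8), and the recovery unit passes all CO2, so CO2 in F3 = CO2 in F8 = 870.47 kg/min.
ethanol vapour in F3: m_A = 666.1×0.770 + (1−0.176)·(1−0.878)·m_A, so m_A = 512.9/0.8995 = 570.22 kg/min.
F8 = (1−0.878)×570.22 + 870.47 = 940.04 kg/min.
Purge F4 = 0.176×940.04 = 165.45 kg/min.

165.4 kg/min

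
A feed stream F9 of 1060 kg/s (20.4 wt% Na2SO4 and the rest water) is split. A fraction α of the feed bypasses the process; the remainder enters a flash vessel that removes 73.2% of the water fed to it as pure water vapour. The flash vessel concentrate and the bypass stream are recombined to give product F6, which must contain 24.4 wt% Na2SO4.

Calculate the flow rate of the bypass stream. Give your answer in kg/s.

761.8 kg/s

All 1060×0.204 = 216.24 kg/s of Na2SO4 reaches F6, so F6 = 216.24/0.244 = 886.23 kg/s and vapour = 173.77 kg/s.
The evaporator receives (1−α)·1060 of feed at 0.796 water and removes 0.732 of that water:
0.732×0.796×(1−α)×1060 = 173.77
(1−α) = 173.77/617.63 = 0.2813;  α = 0.7187.
Bypass flow = 0.7187×1060 = 761.77 kg/s.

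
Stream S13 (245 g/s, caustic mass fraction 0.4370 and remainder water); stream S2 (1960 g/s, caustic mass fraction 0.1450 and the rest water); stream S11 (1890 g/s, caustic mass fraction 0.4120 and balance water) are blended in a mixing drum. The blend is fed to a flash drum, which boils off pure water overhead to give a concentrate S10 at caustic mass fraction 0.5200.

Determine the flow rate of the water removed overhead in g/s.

1845 g/s

caustic entering = 245×0.437 + 1960×0.145 + 1890×0.412 = 1169.9 g/s.
All caustic reports to S10, so S10 = 1169.9/0.520 = 2249.9 g/s.
Total feed = 4095 g/s; overhead = 4095 − 2249.9 = 1845.1 g/s.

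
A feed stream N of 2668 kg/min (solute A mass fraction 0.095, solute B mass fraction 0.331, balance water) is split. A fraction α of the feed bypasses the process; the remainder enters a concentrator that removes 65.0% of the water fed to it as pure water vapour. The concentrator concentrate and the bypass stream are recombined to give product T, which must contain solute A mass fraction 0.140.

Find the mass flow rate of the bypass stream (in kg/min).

All 2668×0.095 = 253.46 kg/min of solute A reaches T, so T = 253.46/0.140 = 1810.4 kg/min and vapour = 857.57 kg/min.
The evaporator receives (1−α)·2668 of feed at 0.574 water and removes 0.650 of that water:
0.650×0.574×(1−α)×2668 = 857.57
(1−α) = 857.57/995.43 = 0.8615;  α = 0.1385.
Bypass flow = 0.1385×2668 = 369.5 kg/min.

369.5 kg/min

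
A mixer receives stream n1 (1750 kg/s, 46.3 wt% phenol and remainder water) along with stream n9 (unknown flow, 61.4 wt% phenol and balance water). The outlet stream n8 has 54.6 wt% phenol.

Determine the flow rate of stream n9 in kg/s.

2136 kg/s

Let n9 be the unknown flow. Total out = 1750 + n9.
phenol balance: 810.25 + 0.614·n9 = 0.546·(1750 + n9)
(0.614 − 0.546)·n9 = 0.546×1750 − 810.25 = 145.25
n9 = 145.25 / 0.068 = 2136 kg/s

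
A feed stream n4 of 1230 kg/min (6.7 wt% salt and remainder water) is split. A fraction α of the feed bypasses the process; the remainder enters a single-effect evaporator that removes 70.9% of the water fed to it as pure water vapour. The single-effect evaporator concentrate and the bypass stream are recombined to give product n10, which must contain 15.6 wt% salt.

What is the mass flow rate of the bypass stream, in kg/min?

169.2 kg/min

All 1230×0.067 = 82.41 kg/min of salt reaches n10, so n10 = 82.41/0.156 = 528.27 kg/min and vapour = 701.73 kg/min.
The evaporator receives (1−α)·1230 of feed at 0.933 water and removes 0.709 of that water:
0.709×0.933×(1−α)×1230 = 701.73
(1−α) = 701.73/813.64 = 0.8625;  α = 0.1375.
Bypass flow = 0.1375×1230 = 169.18 kg/min.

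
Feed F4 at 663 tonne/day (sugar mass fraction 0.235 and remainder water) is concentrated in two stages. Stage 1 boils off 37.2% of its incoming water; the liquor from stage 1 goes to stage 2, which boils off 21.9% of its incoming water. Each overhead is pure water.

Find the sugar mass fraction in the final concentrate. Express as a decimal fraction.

water in feed = 663×0.765 = 507.19 tonne/day.
After stage 1: water left = (1−0.372)×507.19 = 318.52; stream total = 474.32 tonne/day.
After stage 2: water left = (1−0.219)×318.52 = 248.76; final concentrate = 404.57 tonne/day.
sugar fraction = 155.8/404.57 = 0.385.

0.385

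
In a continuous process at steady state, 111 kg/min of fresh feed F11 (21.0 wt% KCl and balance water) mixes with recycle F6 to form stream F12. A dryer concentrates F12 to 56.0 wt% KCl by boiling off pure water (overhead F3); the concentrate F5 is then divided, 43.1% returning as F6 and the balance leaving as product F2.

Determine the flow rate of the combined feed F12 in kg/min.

Overall KCl balance (none leaves overhead): KCl in fresh feed = KCl in product, i.e. 111×0.210 = (1−0.431)·F5·0.560.
F5 = 23.31/(0.560×0.569) = 73.155 kg/min.
Recycle F6 = 0.431×73.155 = 31.53 kg/min.
Combined feed F12 = 111 + 31.53 = 142.53 kg/min.

142.5 kg/min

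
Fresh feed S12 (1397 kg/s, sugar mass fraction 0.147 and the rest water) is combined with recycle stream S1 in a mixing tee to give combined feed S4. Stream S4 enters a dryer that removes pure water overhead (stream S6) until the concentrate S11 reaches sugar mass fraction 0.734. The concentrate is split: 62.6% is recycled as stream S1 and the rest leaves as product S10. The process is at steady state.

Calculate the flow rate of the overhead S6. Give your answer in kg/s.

1117 kg/s

Overall sugar balance (none leaves overhead): sugar in fresh feed = sugar in product, i.e. 1397×0.147 = (1−0.626)·S11·0.734.
S11 = 205.36/(0.734×0.374) = 748.08 kg/s.
Recycle S1 = 0.626×748.08 = 468.3 kg/s.
Combined feed S4 = 1397 + 468.3 = 1865.3 kg/s.
Overhead S6 = S4 − S11 = 1865.3 − 748.08 = 1117.2 kg/s.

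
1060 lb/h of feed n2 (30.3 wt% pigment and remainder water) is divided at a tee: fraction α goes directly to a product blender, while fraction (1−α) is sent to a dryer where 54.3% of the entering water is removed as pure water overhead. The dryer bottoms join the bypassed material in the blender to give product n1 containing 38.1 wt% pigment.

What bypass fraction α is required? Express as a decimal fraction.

0.459

All 1060×0.303 = 321.18 lb/h of pigment reaches n1, so n1 = 321.18/0.381 = 842.99 lb/h and vapour = 217.01 lb/h.
The evaporator receives (1−α)·1060 of feed at 0.697 water and removes 0.543 of that water:
0.543×0.697×(1−α)×1060 = 217.01
(1−α) = 217.01/401.18 = 0.5409;  α = 0.4591.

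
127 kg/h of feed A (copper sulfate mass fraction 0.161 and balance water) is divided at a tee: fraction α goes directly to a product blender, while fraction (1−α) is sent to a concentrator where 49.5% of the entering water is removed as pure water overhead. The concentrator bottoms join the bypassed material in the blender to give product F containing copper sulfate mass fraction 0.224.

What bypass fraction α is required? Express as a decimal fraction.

All 127×0.161 = 20.447 kg/h of copper sulfate reaches F, so F = 20.447/0.224 = 91.281 kg/h and vapour = 35.719 kg/h.
The evaporator receives (1−α)·127 of feed at 0.839 water and removes 0.495 of that water:
0.495×0.839×(1−α)×127 = 35.719
(1−α) = 35.719/52.744 = 0.6772;  α = 0.3228.

0.323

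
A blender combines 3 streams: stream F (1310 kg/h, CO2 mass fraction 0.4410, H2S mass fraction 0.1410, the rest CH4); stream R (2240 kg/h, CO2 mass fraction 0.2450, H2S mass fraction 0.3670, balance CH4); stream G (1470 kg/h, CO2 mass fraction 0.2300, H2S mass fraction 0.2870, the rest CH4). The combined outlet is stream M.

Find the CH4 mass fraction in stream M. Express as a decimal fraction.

0.4236

Total flow out = 1310 + 2240 + 1470 = 5020 kg/h.
CH4 in = 1310×0.418 + 2240×0.388 + 1470×0.483 = 2126.7 kg/h.
CH4 mass fraction in M = 2126.7/5020 = 0.4236.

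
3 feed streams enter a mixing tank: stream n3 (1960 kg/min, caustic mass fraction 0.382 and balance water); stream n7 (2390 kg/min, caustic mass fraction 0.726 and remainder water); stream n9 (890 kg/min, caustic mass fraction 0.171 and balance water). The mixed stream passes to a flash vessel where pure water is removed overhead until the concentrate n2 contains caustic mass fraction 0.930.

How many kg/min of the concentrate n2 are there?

2834 kg/min

caustic entering = 1960×0.382 + 2390×0.726 + 890×0.171 = 2636 kg/min.
All caustic reports to n2, so n2 = 2636/0.930 = 2834.5 kg/min.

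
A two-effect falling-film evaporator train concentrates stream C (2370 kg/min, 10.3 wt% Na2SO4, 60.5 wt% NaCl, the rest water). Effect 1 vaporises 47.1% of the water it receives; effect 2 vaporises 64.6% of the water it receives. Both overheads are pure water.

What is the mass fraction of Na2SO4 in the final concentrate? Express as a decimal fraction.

water in feed = 2370×0.292 = 692.04 kg/min.
After stage 1: water left = (1−0.471)×692.04 = 366.09; stream total = 2044 kg/min.
After stage 2: water left = (1−0.646)×366.09 = 129.6; final concentrate = 1807.6 kg/min.
Na2SO4 fraction = 244.11/1807.6 = 0.1350.

0.1350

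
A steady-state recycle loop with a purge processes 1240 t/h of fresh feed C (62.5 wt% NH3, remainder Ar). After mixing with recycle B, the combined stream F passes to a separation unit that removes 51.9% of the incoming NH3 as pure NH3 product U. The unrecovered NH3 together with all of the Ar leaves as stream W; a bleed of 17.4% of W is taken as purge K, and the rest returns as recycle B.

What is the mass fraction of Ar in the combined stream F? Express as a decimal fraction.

Ar enters only via C and leaves only via the purge: 1240×0.375 = 0.174×(Ar in W), and the separation unit passes all Ar, so Ar in F = Ar in W = 2672.4 t/h.
NH3 in F: m_A = 1240×0.625 + (1−0.174)·(1−0.519)·m_A, so m_A = 775/0.6027 = 1285.9 t/h.
F = 1285.9 + 2672.4 = 3958.3 t/h.
Ar fraction in F = 2672.4/3958.3 = 0.675.

0.675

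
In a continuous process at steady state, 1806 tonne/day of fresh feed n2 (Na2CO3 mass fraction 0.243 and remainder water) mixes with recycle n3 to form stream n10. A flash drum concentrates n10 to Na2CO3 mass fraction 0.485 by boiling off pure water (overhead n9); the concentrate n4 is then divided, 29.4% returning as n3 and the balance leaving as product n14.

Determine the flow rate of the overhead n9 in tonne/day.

901.1 tonne/day

Overall Na2CO3 balance (none leaves overhead): Na2CO3 in fresh feed = Na2CO3 in product, i.e. 1806×0.243 = (1−0.294)·n4·0.485.
n4 = 438.86/(0.485×0.706) = 1281.7 tonne/day.
Recycle n3 = 0.294×1281.7 = 376.81 tonne/day.
Combined feed n10 = 1806 + 376.81 = 2182.8 tonne/day.
Overhead n9 = n10 − n4 = 2182.8 − 1281.7 = 901.14 tonne/day.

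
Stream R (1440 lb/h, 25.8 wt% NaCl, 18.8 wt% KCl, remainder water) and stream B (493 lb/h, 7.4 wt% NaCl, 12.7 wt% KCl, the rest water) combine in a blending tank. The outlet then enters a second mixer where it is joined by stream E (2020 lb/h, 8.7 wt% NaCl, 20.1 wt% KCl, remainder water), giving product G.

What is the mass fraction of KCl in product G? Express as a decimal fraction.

0.1870

Overall, product flow = 3953 lb/h.
KCl in = 1440×0.188 + 493×0.127 + 2020×0.201 = 739.35 lb/h.
KCl fraction in G = 0.1870.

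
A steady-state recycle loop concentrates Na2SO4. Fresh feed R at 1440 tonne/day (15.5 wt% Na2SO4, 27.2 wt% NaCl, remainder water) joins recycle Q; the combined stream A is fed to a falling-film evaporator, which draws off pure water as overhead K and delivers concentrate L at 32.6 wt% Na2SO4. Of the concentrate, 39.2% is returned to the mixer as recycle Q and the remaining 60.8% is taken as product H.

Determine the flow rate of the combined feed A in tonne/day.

1881 tonne/day

Overall Na2SO4 balance (none leaves overhead): Na2SO4 in fresh feed = Na2SO4 in product, i.e. 1440×0.155 = (1−0.392)·L·0.326.
L = 223.2/(0.326×0.608) = 1126.1 tonne/day.
Recycle Q = 0.392×1126.1 = 441.43 tonne/day.
Combined feed A = 1440 + 441.43 = 1881.4 tonne/day.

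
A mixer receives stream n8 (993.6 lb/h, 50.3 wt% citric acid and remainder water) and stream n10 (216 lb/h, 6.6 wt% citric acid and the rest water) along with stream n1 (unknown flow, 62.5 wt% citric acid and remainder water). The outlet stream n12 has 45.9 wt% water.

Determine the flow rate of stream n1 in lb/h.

Let n1 be the unknown flow. Total out = 1209.6 + n1.
water balance: 695.56 + 0.375·n1 = 0.459·(1209.6 + n1)
(0.375 − 0.459)·n1 = 0.459×1209.6 − 695.56 = -140.36
n1 = -140.36 / -0.084 = 1670.9 lb/h

1671 lb/h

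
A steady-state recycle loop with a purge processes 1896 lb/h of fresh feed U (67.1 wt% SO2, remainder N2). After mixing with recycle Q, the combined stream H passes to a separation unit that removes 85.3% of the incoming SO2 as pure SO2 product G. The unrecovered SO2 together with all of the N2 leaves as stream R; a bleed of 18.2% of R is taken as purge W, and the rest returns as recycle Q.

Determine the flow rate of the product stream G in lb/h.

1234 lb/h

SO2 in H: m_A = 1896×0.671 + (1−0.182)·(1−0.853)·m_A, so m_A = 1272.2/0.8798 = 1446.1 lb/h.
Product G = 0.853×1446.1 = 1233.5 lb/h.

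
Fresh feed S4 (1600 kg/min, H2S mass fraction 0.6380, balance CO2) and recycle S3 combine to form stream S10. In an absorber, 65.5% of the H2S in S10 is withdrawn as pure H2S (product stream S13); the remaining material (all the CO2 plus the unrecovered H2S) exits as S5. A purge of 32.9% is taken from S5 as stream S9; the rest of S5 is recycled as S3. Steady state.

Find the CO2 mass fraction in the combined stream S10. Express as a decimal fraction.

0.5700

CO2 enters only via S4 and leaves only via the purge: 1600×0.362 = 0.329×(CO2 in S5), and the absorber passes all CO2, so CO2 in S10 = CO2 in S5 = 1760.5 kg/min.
H2S in S10: m_A = 1600×0.638 + (1−0.329)·(1−0.655)·m_A, so m_A = 1020.8/0.7685 = 1328.3 kg/min.
S10 = 1328.3 + 1760.5 = 3088.8 kg/min.
CO2 fraction in S10 = 1760.5/3088.8 = 0.5700.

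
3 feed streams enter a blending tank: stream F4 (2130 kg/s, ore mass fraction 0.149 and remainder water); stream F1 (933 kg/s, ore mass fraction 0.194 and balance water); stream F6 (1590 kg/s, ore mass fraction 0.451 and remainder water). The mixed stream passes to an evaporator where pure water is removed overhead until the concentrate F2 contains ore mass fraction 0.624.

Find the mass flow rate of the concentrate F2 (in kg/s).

ore entering = 2130×0.149 + 933×0.194 + 1590×0.451 = 1215.5 kg/s.
All ore reports to F2, so F2 = 1215.5/0.624 = 1947.9 kg/s.

1948 kg/s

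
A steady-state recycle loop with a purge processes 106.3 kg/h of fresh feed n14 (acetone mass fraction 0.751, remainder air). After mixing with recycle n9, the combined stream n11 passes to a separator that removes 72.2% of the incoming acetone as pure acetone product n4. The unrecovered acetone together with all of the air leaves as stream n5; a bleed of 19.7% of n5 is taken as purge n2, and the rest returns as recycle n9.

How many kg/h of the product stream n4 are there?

74.2 kg/h

acetone in n11: m_A = 106.3×0.751 + (1−0.197)·(1−0.722)·m_A, so m_A = 79.831/0.7768 = 102.77 kg/h.
Product n4 = 0.722×102.77 = 74.203 kg/h.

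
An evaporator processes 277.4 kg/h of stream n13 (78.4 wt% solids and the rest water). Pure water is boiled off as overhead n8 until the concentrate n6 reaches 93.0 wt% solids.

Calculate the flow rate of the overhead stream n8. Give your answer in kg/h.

43.55 kg/h

solids is conserved: 277.4×0.784 = 217.48 kg/h all reports to the concentrate.
Concentrate = 217.48/(target fraction) = 233.85 kg/h.
Overhead = 277.4 − 233.85 = 43.549 kg/h.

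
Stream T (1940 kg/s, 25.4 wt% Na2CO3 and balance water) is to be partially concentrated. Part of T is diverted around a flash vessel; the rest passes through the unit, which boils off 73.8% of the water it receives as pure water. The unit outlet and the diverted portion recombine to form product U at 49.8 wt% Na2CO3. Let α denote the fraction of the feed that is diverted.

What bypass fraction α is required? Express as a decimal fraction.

All 1940×0.254 = 492.76 kg/s of Na2CO3 reaches U, so U = 492.76/0.498 = 989.48 kg/s and vapour = 950.52 kg/s.
The evaporator receives (1−α)·1940 of feed at 0.746 water and removes 0.738 of that water:
0.738×0.746×(1−α)×1940 = 950.52
(1−α) = 950.52/1068.1 = 0.8899;  α = 0.1101.

0.110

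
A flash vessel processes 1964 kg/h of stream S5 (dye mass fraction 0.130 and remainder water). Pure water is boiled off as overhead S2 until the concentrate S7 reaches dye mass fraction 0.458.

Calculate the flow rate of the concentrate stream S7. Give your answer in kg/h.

557.5 kg/h

dye is conserved: 1964×0.130 = 255.32 kg/h all reports to the concentrate.
Concentrate = 255.32/(target fraction) = 557.47 kg/h.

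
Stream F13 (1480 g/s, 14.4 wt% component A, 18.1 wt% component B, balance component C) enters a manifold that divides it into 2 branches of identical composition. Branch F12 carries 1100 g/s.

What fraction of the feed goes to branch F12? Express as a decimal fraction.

0.743

Fraction to F12 = 1100/1480 = 0.7432.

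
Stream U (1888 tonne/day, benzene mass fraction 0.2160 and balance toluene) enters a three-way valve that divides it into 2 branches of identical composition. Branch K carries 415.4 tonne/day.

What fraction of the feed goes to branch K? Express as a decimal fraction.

Fraction to K = 415.4/1888 = 0.2200.

0.220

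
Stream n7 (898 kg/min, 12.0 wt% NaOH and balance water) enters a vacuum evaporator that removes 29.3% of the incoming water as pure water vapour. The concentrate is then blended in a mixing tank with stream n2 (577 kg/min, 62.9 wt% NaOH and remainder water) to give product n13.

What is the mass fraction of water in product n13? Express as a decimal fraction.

Vapour removed = 0.293×0.880×898 = 231.54 kg/min; concentrate = 666.46 kg/min.
water reaching the mixer = 558.7 (from concentrate) + 577×0.371 = 772.77 kg/min.
Product flow = 666.46 + 577 = 1243.5 kg/min; water fraction = 0.6215.

0.6215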